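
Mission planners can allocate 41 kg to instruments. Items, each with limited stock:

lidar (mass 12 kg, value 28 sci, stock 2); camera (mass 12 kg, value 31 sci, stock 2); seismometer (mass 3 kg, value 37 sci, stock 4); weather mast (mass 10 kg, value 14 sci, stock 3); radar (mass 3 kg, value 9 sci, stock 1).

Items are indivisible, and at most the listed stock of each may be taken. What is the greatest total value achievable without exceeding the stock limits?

Best selections within mass 41 and stock limits:
- 2×camera + 4×seismometer + 1×radar: mass 39, value 219
- 1×lidar + 1×camera + 4×seismometer + 1×radar: mass 39, value 216
- 2×lidar + 4×seismometer + 1×radar: mass 39, value 213
- 2×camera + 4×seismometer: mass 36, value 210
Best: 219 sci.

219 sci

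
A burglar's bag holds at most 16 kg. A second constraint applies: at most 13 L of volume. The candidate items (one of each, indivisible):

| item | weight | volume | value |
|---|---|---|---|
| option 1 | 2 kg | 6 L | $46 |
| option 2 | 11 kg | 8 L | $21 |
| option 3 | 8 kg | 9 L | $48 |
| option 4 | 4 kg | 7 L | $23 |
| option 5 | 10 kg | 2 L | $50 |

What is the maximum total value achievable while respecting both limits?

Feasible sets respecting both limits:
- option 1+option 5: weight 12, volume 8, value 96
- option 4+option 5: weight 14, volume 9, value 73
- option 1+option 4: weight 6, volume 13, value 69
- option 5: weight 10, volume 2, value 50
Best: $96.

$96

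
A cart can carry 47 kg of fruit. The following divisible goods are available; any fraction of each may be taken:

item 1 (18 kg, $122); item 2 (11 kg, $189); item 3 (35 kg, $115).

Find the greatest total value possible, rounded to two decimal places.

Take in order of value per unit:
- item 2 (189/11 per unit): all 11 → value 189, running total 189.00
- item 1 (122/18 per unit): all 18 → value 122, running total 311.00
- item 3 (115/35 per unit): 18 of 35 → value 18×115/35 = 59.1429, running total 370.14
Total 370.14.

370.14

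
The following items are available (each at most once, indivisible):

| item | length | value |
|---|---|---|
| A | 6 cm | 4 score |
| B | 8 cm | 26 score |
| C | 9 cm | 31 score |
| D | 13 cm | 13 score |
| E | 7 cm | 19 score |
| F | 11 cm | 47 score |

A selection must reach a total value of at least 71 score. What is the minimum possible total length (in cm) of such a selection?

19

Subsets with value ≥ 71, sorted by total length:
- B+F: length 19, value 73
- C+F: length 20, value 78
- B+C+E: length 24, value 76
- A+B+F: length 25, value 77
Minimum length: 19 cm.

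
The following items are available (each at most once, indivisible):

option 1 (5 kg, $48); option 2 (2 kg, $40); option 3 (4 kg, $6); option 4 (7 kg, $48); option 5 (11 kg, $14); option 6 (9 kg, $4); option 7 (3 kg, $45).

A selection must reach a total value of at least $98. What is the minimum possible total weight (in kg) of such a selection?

10

Subsets with value ≥ 98, sorted by total weight:
- option 1+option 2+option 7: weight 10, value 133
- option 2+option 4+option 7: weight 12, value 133
- option 1+option 3+option 7: weight 12, value 99
- option 1+option 2+option 3+option 7: weight 14, value 139
Minimum weight: 10 kg.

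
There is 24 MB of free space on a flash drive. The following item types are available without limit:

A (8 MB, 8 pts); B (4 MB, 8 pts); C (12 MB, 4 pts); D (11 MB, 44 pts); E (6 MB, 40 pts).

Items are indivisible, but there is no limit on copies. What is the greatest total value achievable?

Best value-per-unit is E at 40/6, and filling with it alone uses size 4×6=24. No mix of the others beats 4×40 = 160.

160 pts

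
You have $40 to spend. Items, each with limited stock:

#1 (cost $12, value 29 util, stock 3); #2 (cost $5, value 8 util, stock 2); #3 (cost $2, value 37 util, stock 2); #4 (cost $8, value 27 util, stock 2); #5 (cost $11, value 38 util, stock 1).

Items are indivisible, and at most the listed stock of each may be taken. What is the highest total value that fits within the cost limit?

176 util

Top feasible selections:
- 1×#1 + 1×#2 + 2×#3 + 1×#4 + 1×#5: cost 40, value 176
- 1×#2 + 2×#3 + 2×#4 + 1×#5: cost 36, value 174
- 2×#1 + 2×#3 + 1×#5: cost 39, value 170
Best: 176 util.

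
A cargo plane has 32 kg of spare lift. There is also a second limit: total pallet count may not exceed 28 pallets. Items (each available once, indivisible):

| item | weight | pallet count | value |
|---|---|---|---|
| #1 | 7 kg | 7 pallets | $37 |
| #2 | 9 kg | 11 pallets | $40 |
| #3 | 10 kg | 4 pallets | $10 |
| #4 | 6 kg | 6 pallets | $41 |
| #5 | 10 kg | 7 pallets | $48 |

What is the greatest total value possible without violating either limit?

Feasible sets respecting both limits:
- #2+#4+#5: weight 25, pallet count 24, value 129
- #1+#2+#3+#4: weight 32, pallet count 28, value 128
- #1+#4+#5: weight 23, pallet count 20, value 126
Best: $129.

$129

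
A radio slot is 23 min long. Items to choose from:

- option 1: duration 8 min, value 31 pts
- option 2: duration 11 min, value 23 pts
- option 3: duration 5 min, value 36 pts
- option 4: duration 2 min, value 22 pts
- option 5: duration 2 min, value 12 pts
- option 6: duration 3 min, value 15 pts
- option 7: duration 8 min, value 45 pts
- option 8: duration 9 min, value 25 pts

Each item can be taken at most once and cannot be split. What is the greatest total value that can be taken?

134 pts

Check high-value combinations within 23 min:
- option 1+option 3+option 4+option 7: duration 8+5+2+8=23, value 31+36+22+45=134
- option 3+option 4+option 5+option 6+option 7: duration 5+2+2+3+8=20, value 36+22+12+15+45=130
- option 1+option 4+option 5+option 6+option 7: duration 8+2+2+3+8=23, value 31+22+12+15+45=125
- option 1+option 3+option 5+option 7: duration 8+5+2+8=23, value 31+36+12+45=124
- option 3+option 4+option 6+option 7: duration 5+2+3+8=18, value 36+22+15+45=118
Best: 134 pts.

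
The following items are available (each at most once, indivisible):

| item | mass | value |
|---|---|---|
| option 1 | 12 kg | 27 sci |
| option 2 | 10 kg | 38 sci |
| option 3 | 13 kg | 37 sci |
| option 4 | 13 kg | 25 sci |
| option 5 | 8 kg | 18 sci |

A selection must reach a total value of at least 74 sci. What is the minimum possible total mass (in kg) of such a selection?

Subsets with value ≥ 74, sorted by total mass:
- option 2+option 3: mass 23, value 75
- option 1+option 2+option 5: mass 30, value 83
- option 2+option 3+option 5: mass 31, value 93
- option 2+option 4+option 5: mass 31, value 81
Minimum mass: 23 kg.

23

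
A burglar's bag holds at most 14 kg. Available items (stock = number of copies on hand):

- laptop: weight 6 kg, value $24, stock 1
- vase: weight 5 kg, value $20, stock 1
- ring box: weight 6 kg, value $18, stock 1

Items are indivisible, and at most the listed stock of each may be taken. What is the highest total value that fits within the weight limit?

Best selections within weight 14 and stock limits:
- 1×laptop + 1×vase: weight 11, value 44
- 1×laptop + 1×ring box: weight 12, value 42
Best: $44.

$44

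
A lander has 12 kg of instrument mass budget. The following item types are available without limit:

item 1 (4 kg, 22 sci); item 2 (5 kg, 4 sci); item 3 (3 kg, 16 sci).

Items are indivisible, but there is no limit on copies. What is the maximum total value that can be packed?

Best value-per-unit is item 1 at 22/4, and filling with it alone uses mass 3×4=12. No mix of the others beats 3×22 = 66.

66 sci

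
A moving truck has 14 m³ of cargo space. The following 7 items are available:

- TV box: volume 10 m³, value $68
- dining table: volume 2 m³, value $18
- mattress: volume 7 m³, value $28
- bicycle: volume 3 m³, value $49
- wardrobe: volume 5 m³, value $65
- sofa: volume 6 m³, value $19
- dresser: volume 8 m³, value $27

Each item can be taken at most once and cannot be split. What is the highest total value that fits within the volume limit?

Check high-value combinations within 14 m³:
- bicycle+wardrobe+sofa: volume 3+5+6=14, value 49+65+19=133
- dining table+bicycle+wardrobe: volume 2+3+5=10, value 18+49+65=132
- TV box+bicycle: volume 10+3=13, value 68+49=117
- bicycle+wardrobe: volume 3+5=8, value 49+65=114
- dining table+mattress+wardrobe: volume 2+7+5=14, value 18+28+65=111
Best: $133.

$133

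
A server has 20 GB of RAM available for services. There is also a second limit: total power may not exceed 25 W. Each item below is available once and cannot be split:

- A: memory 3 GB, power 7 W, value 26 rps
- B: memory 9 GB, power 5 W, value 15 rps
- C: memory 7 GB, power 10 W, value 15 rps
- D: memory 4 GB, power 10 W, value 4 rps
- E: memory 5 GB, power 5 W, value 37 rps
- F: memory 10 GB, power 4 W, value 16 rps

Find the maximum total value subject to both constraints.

79 rps

Feasible sets respecting both limits:
- A+E+F: memory 18, power 16, value 79
- A+B+E: memory 17, power 17, value 78
- A+C+E: memory 15, power 22, value 78
Best: 79 rps.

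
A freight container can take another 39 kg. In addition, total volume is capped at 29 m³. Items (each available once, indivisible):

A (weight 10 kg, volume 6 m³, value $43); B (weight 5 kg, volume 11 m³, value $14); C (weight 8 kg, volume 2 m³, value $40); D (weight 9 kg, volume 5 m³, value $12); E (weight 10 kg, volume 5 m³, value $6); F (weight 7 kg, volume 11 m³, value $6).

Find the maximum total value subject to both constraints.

$109

Feasible sets respecting both limits:
- A+B+C+D: weight 32, volume 24, value 109
- A+B+C+E: weight 33, volume 24, value 103
- A+C+D+E: weight 37, volume 18, value 101
Best: $109.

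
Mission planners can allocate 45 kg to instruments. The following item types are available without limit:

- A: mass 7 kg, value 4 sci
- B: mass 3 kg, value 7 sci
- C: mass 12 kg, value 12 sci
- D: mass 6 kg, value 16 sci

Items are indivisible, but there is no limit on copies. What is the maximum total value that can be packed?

119 sci

Best value-per-unit is D at 16/6; filling with it alone gives 7×16 = 112.
Optimal mix: 1×B + 7×D → mass 45, value 119.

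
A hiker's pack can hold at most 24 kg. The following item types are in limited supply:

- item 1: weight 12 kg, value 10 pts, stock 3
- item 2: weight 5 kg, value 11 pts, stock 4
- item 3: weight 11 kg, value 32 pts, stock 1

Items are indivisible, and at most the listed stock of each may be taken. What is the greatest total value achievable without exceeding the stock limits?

54 pts

Top feasible selections:
- 2×item 2 + 1×item 3: weight 21, value 54
- 4×item 2: weight 20, value 44
- 1×item 2 + 1×item 3: weight 16, value 43
Best: 54 pts.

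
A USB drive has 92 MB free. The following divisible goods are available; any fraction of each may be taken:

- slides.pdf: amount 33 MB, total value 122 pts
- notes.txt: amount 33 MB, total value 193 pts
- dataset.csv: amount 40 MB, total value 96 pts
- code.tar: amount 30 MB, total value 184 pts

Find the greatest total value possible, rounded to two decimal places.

Take in order of value per unit:
- code.tar (184/30 per unit): all 30 → value 184, running total 184.00
- notes.txt (193/33 per unit): all 33 → value 193, running total 377.00
- slides.pdf (122/33 per unit): 29 of 33 → value 29×122/33 = 107.2121, running total 484.21
Total 484.21.

484.21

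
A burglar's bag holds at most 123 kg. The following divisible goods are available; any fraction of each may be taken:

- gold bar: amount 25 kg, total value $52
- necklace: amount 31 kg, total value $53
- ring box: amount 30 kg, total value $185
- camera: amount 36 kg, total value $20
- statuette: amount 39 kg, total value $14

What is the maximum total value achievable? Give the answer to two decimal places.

Take in order of value per unit:
- ring box (185/30 per unit): all 30 → value 185, running total 185.00
- gold bar (52/25 per unit): all 25 → value 52, running total 237.00
- necklace (53/31 per unit): all 31 → value 53, running total 290.00
- camera (20/36 per unit): all 36 → value 20, running total 310.00
- statuette (14/39 per unit): 1 of 39 → value 1×14/39 = 0.3590, running total 310.36
Total 310.36.

310.36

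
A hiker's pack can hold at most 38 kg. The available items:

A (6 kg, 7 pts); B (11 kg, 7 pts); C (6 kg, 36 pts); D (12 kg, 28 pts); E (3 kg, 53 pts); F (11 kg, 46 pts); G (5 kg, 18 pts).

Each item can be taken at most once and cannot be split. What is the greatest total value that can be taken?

Check high-value combinations within 38 kg:
- C+D+E+F+G: weight 6+12+3+11+5=37, value 36+28+53+46+18=181
- A+C+D+E+F: weight 6+6+12+3+11=38, value 7+36+28+53+46=170
- C+D+E+F: weight 6+12+3+11=32, value 36+28+53+46=163
Best: 181 pts.

181 pts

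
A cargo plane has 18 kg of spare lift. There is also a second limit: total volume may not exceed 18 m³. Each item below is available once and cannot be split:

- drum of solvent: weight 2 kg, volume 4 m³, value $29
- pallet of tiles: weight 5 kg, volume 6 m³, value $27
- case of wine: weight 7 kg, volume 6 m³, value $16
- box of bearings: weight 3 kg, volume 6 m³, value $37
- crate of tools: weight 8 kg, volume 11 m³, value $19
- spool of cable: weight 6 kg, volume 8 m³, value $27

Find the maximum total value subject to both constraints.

Feasible sets respecting both limits:
- drum of solvent+pallet of tiles+box of bearings: weight 10, volume 16, value 93
- drum of solvent+box of bearings+spool of cable: weight 11, volume 18, value 93
- drum of solvent+pallet of tiles+spool of cable: weight 13, volume 18, value 83
- drum of solvent+case of wine+box of bearings: weight 12, volume 16, value 82
Best: $93.

$93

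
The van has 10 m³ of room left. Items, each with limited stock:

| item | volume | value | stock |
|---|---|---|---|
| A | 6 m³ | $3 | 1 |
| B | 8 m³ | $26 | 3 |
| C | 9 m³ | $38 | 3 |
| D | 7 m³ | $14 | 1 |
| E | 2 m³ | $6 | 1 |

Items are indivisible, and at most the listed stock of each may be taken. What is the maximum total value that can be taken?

$38

Top feasible selections:
- 1×C: volume 9, value 38
- 1×B + 1×E: volume 10, value 32
Best: $38.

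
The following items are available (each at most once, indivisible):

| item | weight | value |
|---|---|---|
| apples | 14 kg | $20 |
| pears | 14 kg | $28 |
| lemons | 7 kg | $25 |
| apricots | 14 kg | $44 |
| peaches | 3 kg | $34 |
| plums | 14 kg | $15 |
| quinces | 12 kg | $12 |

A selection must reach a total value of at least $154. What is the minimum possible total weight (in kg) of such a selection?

Subsets with value ≥ 154, sorted by total weight:
- apples+pears+lemons+apricots+peaches+quinces: weight 64, value 163
- pears+lemons+apricots+peaches+plums+quinces: weight 64, value 158
- apples+pears+lemons+apricots+peaches+plums: weight 66, value 166
Minimum weight: 64 kg.

64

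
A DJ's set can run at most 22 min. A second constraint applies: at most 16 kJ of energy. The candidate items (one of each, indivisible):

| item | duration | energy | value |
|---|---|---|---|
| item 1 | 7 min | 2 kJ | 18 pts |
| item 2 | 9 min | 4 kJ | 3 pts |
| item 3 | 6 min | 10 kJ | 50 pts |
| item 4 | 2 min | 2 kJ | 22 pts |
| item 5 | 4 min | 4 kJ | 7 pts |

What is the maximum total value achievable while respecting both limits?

90 pts

Feasible sets respecting both limits:
- item 1+item 3+item 4: duration 15, energy 14, value 90
- item 3+item 4+item 5: duration 12, energy 16, value 79
- item 2+item 3+item 4: duration 17, energy 16, value 75
Best: 90 pts.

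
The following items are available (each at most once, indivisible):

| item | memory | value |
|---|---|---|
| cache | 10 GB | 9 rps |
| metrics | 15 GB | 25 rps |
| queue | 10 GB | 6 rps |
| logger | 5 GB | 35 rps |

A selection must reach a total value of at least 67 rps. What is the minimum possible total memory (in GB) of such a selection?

Subsets with value ≥ 67, sorted by total memory:
- cache+metrics+logger: memory 30, value 69
- cache+metrics+queue+logger: memory 40, value 75
Minimum memory: 30 GB.

30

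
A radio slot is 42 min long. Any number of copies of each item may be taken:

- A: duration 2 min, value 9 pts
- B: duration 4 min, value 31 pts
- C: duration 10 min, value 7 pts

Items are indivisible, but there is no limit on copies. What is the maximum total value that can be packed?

Best value-per-unit is B at 31/4; filling with it alone gives 10×31 = 310.
Optimal mix: 1×A + 10×B → duration 42, value 319.

319 pts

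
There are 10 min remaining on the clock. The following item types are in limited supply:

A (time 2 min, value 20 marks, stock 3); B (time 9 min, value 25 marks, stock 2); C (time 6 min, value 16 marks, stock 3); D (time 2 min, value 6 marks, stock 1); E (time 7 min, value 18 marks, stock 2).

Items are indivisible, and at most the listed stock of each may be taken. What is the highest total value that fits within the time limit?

Best selections within time 10 and stock limits:
- 3×A + 1×D: time 8, value 66
- 3×A: time 6, value 60
Best: 66 marks.

66 marks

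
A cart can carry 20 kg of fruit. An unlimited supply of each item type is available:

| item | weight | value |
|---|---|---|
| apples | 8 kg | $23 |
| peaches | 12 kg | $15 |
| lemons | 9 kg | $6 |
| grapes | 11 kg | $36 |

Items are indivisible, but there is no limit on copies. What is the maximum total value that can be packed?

Best value-per-unit is grapes at 36/11; filling with it alone gives 1×36 = 36.
Optimal mix: 1×apples + 1×grapes → weight 19, value 59.

$59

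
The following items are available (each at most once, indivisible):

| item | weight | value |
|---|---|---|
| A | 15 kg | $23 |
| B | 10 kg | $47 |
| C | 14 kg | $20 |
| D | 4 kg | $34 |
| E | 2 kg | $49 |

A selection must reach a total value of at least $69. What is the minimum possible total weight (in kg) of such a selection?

6

Subsets with value ≥ 69, sorted by total weight:
- D+E: weight 6, value 83
- B+E: weight 12, value 96
- B+D: weight 14, value 81
Minimum weight: 6 kg.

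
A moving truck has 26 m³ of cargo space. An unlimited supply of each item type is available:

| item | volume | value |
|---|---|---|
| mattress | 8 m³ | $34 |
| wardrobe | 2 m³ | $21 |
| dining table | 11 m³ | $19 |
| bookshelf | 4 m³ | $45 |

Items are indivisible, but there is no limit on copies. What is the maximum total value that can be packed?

Best value-per-unit is bookshelf at 45/4; filling with it alone gives 6×45 = 270.
Optimal mix: 1×wardrobe + 6×bookshelf → volume 26, value 291.

$291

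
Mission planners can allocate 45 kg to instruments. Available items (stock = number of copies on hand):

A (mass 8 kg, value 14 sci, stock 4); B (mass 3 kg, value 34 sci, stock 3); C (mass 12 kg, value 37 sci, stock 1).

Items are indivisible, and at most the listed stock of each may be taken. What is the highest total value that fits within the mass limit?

181 sci

Best selections within mass 45 and stock limits:
- 3×A + 3×B + 1×C: mass 45, value 181
- 2×A + 3×B + 1×C: mass 37, value 167
Best: 181 sci.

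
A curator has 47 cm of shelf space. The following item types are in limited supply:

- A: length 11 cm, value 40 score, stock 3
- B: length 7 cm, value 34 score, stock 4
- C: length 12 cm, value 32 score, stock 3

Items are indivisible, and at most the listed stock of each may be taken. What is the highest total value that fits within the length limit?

188 score

Top feasible selections:
- 3×A + 2×B: length 47, value 188
- 2×A + 3×B: length 43, value 182
- 1×A + 4×B: length 39, value 176
- 1×A + 3×B + 1×C: length 44, value 174
Best: 188 score.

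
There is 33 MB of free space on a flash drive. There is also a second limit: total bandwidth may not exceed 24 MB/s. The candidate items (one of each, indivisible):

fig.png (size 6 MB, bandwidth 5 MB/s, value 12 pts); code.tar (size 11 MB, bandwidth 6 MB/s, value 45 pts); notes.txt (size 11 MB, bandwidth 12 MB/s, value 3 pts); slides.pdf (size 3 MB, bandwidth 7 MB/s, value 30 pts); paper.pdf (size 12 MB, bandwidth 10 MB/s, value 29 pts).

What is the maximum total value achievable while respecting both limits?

Feasible sets respecting both limits:
- code.tar+slides.pdf+paper.pdf: size 26, bandwidth 23, value 104
- fig.png+code.tar+slides.pdf: size 20, bandwidth 18, value 87
- fig.png+code.tar+paper.pdf: size 29, bandwidth 21, value 86
- code.tar+slides.pdf: size 14, bandwidth 13, value 75
Best: 104 pts.

104 pts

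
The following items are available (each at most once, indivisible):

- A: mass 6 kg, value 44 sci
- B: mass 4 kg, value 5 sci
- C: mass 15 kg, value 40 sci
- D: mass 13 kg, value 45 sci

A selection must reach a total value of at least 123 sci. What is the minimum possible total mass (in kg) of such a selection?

34

Subsets with value ≥ 123, sorted by total mass:
- A+C+D: mass 34, value 129
- A+B+C+D: mass 38, value 134
Minimum mass: 34 kg.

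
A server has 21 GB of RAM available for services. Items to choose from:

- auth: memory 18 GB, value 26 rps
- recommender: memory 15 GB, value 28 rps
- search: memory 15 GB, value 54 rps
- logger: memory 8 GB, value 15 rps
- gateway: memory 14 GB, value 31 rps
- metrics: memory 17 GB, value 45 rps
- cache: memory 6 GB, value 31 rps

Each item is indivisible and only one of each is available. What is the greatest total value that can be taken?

85 rps

Check high-value combinations within 21 GB:
- search+cache: memory 15+6=21, value 54+31=85
- gateway+cache: memory 14+6=20, value 31+31=62
- recommender+cache: memory 15+6=21, value 28+31=59
Best: 85 rps.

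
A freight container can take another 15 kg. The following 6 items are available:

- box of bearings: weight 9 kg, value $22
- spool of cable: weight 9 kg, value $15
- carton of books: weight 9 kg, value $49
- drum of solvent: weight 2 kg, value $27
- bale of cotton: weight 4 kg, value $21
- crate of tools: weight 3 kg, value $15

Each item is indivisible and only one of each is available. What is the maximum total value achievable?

Check high-value combinations within 15 kg:
- carton of books+drum of solvent+bale of cotton: weight 9+2+4=15, value 49+27+21=97
- carton of books+drum of solvent+crate of tools: weight 9+2+3=14, value 49+27+15=91
- carton of books+drum of solvent: weight 9+2=11, value 49+27=76
- carton of books+bale of cotton: weight 9+4=13, value 49+21=70
Best: $97.

$97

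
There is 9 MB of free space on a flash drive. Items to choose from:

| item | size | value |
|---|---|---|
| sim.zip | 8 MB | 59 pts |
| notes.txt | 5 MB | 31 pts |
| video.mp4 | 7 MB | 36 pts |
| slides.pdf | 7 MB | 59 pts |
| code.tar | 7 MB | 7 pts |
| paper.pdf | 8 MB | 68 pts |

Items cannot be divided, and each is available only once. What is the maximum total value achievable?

68 pts

Check high-value combinations within 9 MB:
- paper.pdf: size 8, value 68
- slides.pdf: size 7, value 59
- sim.zip: size 8, value 59
Best: 68 pts.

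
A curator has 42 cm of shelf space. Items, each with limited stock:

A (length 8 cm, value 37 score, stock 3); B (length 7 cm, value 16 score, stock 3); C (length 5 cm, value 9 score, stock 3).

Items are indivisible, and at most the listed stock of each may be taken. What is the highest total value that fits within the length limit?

145 score

Top feasible selections:
- 3×A + 1×B + 2×C: length 41, value 145
- 3×A + 2×B: length 38, value 143
- 3×A + 3×C: length 39, value 138
- 3×A + 1×B + 1×C: length 36, value 136
Best: 145 score.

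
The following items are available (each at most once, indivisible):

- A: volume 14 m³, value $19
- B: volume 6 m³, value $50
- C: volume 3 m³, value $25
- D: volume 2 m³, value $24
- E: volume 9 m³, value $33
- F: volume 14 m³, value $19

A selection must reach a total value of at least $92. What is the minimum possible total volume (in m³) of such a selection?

Subsets with value ≥ 92, sorted by total volume:
- B+C+D: volume 11, value 99
- B+D+E: volume 17, value 107
- B+C+E: volume 18, value 108
Minimum volume: 11 m³.

11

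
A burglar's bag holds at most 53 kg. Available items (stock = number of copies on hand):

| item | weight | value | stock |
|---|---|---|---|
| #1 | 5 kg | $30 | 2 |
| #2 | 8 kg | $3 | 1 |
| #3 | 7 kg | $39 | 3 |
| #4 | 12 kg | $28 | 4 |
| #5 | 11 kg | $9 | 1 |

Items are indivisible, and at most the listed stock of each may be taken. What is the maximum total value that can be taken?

$208

Top feasible selections:
- 2×#1 + 1×#2 + 3×#3 + 1×#4: weight 51, value 208
- 2×#1 + 3×#3 + 1×#4: weight 43, value 205
Best: $208.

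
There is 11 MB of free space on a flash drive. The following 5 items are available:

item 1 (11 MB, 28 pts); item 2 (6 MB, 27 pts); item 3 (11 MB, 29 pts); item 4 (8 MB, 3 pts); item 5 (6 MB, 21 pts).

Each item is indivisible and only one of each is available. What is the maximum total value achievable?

29 pts

Check high-value combinations within 11 MB:
- item 3: size 11, value 29
- item 1: size 11, value 28
- item 2: size 6, value 27
Best: 29 pts.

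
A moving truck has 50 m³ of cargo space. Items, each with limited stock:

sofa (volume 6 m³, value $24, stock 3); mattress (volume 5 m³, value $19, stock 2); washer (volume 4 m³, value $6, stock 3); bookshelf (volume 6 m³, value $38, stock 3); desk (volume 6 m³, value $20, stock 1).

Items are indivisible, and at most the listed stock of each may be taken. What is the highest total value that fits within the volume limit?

Top feasible selections:
- 3×sofa + 2×mattress + 1×washer + 3×bookshelf: volume 50, value 230
- 2×sofa + 2×mattress + 1×washer + 3×bookshelf + 1×desk: volume 50, value 226
Best: $230.

$230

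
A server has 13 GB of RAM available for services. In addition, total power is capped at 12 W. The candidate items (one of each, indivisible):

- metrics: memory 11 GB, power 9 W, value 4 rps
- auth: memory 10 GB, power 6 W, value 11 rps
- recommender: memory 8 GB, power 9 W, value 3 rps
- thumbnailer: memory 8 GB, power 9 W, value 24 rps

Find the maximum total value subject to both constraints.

24 rps

Feasible sets respecting both limits:
- thumbnailer: memory 8, power 9, value 24
- auth: memory 10, power 6, value 11
- metrics: memory 11, power 9, value 4
- recommender: memory 8, power 9, value 3
Best: 24 rps.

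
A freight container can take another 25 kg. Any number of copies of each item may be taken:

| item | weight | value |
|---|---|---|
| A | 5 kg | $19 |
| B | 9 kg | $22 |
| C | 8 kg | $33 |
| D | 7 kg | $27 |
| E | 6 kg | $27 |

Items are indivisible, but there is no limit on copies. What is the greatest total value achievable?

Best value-per-unit is E at 27/6; filling with it alone gives 4×27 = 108.
Optimal mix: 1×D + 3×E → weight 25, value 108.

$108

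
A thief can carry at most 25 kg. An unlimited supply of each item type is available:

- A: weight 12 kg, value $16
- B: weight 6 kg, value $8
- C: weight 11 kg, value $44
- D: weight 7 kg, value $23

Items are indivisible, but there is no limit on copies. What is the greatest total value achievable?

Best value-per-unit is C at 44/11; filling with it alone gives 2×44 = 88.
Optimal mix: 1×C + 2×D → weight 25, value 90.

$90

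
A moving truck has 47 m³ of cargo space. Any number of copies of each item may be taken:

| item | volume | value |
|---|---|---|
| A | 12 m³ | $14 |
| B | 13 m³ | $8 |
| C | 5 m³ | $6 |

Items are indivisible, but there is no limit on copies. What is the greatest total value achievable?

Best value-per-unit is C at 6/5; filling with it alone gives 9×6 = 54.
Optimal mix: 1×A + 7×C → volume 47, value 56.

$56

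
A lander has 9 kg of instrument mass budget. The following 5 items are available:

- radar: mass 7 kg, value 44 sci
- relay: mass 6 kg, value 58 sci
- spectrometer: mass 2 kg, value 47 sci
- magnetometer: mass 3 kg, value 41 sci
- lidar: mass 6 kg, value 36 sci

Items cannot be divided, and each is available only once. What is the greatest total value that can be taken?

105 sci

This is a 0/1 knapsack; check combinations near the capacity.
- relay+spectrometer: mass 6+2=8, value 58+47=105
- relay+magnetometer: mass 6+3=9, value 58+41=99
- radar+spectrometer: mass 7+2=9, value 44+47=91
Best: 105 sci.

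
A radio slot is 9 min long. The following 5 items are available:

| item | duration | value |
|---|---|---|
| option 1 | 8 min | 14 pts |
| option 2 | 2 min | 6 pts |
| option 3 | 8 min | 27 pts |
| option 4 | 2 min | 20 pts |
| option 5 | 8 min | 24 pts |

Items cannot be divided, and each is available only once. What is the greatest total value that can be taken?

Check high-value combinations within 9 min:
- option 3: duration 8, value 27
- option 2+option 4: duration 2+2=4, value 6+20=26
- option 5: duration 8, value 24
Best: 27 pts.

27 pts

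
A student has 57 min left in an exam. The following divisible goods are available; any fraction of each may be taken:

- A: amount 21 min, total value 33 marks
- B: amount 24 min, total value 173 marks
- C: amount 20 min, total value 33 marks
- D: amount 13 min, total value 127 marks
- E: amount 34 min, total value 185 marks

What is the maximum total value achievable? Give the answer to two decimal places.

408.82

Take in order of value per unit:
- D (127/13 per unit): all 13 → value 127, running total 127.00
- B (173/24 per unit): all 24 → value 173, running total 300.00
- E (185/34 per unit): 20 of 34 → value 20×185/34 = 108.8235, running total 408.82
Total 408.82.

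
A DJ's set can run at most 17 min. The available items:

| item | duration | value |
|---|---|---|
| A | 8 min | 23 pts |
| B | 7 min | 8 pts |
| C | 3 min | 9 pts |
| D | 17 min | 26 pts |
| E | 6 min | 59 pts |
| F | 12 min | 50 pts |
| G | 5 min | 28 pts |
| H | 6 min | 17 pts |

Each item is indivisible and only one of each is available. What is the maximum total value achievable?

Check high-value combinations within 17 min:
- E+G+H: duration 6+5+6=17, value 59+28+17=104
- C+E+G: duration 3+6+5=14, value 9+59+28=96
- A+C+E: duration 8+3+6=17, value 23+9+59=91
- E+G: duration 6+5=11, value 59+28=87
Best: 104 pts.

104 pts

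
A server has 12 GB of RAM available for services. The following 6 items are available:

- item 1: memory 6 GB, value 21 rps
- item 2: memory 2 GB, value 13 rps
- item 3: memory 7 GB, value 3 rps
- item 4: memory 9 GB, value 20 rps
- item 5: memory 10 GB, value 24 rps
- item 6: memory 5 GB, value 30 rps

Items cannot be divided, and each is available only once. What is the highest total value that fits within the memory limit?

Check high-value combinations within 12 GB:
- item 1+item 6: memory 6+5=11, value 21+30=51
- item 2+item 6: memory 2+5=7, value 13+30=43
- item 2+item 5: memory 2+10=12, value 13+24=37
Best: 51 rps.

51 rps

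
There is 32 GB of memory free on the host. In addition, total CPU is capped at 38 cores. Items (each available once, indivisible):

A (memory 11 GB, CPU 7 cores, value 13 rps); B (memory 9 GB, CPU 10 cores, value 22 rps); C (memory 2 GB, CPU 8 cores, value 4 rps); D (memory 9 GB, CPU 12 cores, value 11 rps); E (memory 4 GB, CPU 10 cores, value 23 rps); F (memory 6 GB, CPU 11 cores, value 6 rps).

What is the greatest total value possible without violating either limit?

Feasible sets respecting both limits:
- A+B+E+F: memory 30, CPU 38, value 64
- A+B+C+E: memory 26, CPU 35, value 62
- A+B+E: memory 24, CPU 27, value 58
- B+D+E: memory 22, CPU 32, value 56
Best: 64 rps.

64 rps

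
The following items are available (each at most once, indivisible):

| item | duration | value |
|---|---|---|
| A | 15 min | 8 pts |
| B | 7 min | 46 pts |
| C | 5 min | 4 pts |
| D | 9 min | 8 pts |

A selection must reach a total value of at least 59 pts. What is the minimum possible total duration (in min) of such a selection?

31

Subsets with value ≥ 59, sorted by total duration:
- A+B+D: duration 31, value 62
- A+B+C+D: duration 36, value 66
Minimum duration: 31 min.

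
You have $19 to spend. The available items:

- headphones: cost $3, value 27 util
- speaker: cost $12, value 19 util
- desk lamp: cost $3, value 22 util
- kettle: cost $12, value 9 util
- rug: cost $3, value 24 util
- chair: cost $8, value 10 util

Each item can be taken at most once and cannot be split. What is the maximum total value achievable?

This is a 0/1 knapsack; check combinations near the capacity.
- headphones+desk lamp+rug+chair: cost 3+3+3+8=17, value 27+22+24+10=83
- headphones+desk lamp+rug: cost 3+3+3=9, value 27+22+24=73
- headphones+speaker+rug: cost 3+12+3=18, value 27+19+24=70
- headphones+speaker+desk lamp: cost 3+12+3=18, value 27+19+22=68
Best: 83 util.

83 util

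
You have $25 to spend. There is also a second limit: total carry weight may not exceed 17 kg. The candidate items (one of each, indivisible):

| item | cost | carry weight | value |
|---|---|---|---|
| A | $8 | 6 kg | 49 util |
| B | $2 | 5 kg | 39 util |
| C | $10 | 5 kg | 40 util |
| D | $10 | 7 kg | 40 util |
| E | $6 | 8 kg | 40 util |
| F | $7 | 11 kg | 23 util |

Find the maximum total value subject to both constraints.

Feasible sets respecting both limits:
- A+B+C: cost 20, carry weight 16, value 128
- B+C+D: cost 22, carry weight 17, value 119
- A+C: cost 18, carry weight 11, value 89
Best: 128 util.

128 util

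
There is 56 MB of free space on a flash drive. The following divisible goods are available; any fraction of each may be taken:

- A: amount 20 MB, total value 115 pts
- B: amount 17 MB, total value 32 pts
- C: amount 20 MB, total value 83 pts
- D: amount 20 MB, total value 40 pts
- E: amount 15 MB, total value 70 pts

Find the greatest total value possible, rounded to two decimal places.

Take in order of value per unit:
- A (115/20 per unit): all 20 → value 115, running total 115.00
- E (70/15 per unit): all 15 → value 70, running total 185.00
- C (83/20 per unit): all 20 → value 83, running total 268.00
- D (40/20 per unit): 1 of 20 → value 1×40/20 = 2.0000, running total 270.00
Total 270.00.

270.00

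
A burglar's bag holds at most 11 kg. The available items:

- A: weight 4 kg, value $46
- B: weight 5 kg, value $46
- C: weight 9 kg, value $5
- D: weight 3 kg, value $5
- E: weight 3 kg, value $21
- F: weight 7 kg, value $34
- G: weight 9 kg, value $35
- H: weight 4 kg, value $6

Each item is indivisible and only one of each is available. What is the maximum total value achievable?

Check high-value combinations within 11 kg:
- A+B: weight 4+5=9, value 46+46=92
- A+F: weight 4+7=11, value 46+34=80
- A+E+H: weight 4+3+4=11, value 46+21+6=73
- A+D+E: weight 4+3+3=10, value 46+5+21=72
- B+D+E: weight 5+3+3=11, value 46+5+21=72
Best: $92.

$92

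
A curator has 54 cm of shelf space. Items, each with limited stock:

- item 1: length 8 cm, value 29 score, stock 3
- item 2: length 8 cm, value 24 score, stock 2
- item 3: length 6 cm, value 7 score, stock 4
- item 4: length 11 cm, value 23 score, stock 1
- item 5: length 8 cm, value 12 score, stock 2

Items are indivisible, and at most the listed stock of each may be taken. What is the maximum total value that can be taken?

158 score

Best selections within length 54 and stock limits:
- 3×item 1 + 2×item 2 + 1×item 4: length 51, value 158
- 3×item 1 + 2×item 2 + 1×item 3 + 1×item 5: length 54, value 154
- 3×item 1 + 2×item 2 + 2×item 3: length 52, value 149
- 3×item 1 + 2×item 2 + 1×item 5: length 48, value 147
Best: 158 score.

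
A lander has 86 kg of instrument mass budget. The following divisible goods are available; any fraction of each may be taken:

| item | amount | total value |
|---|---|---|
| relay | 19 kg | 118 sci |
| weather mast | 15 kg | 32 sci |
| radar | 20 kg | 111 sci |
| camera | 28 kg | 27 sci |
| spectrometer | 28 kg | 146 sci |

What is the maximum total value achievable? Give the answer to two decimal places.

Take in order of value per unit:
- relay (118/19 per unit): all 19 → value 118, running total 118.00
- radar (111/20 per unit): all 20 → value 111, running total 229.00
- spectrometer (146/28 per unit): all 28 → value 146, running total 375.00
- weather mast (32/15 per unit): all 15 → value 32, running total 407.00
- camera (27/28 per unit): 4 of 28 → value 4×27/28 = 3.8571, running total 410.86
Total 410.86.

410.86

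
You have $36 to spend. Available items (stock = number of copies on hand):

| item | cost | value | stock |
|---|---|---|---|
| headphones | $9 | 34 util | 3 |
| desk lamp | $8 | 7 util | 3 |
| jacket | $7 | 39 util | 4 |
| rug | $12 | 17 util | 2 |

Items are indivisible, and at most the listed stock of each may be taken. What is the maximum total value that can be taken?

163 util

Top feasible selections:
- 1×desk lamp + 4×jacket: cost 36, value 163
- 4×jacket: cost 28, value 156
- 1×headphones + 3×jacket: cost 30, value 151
Best: 163 util.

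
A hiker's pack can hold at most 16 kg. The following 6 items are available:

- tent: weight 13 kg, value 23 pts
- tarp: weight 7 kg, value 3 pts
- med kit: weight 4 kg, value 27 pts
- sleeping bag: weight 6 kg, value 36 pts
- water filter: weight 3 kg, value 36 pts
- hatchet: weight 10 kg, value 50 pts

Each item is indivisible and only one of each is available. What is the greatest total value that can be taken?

99 pts

This is a 0/1 knapsack; check combinations near the capacity.
- med kit+sleeping bag+water filter: weight 4+6+3=13, value 27+36+36=99
- water filter+hatchet: weight 3+10=13, value 36+50=86
- sleeping bag+hatchet: weight 6+10=16, value 36+50=86
- med kit+hatchet: weight 4+10=14, value 27+50=77
Best: 99 pts.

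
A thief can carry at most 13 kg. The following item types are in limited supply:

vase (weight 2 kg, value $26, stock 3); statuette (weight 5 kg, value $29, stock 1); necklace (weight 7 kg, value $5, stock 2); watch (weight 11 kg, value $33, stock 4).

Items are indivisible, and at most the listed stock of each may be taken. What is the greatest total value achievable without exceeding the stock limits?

$107

Best selections within weight 13 and stock limits:
- 3×vase + 1×statuette: weight 11, value 107
- 3×vase + 1×necklace: weight 13, value 83
Best: $107.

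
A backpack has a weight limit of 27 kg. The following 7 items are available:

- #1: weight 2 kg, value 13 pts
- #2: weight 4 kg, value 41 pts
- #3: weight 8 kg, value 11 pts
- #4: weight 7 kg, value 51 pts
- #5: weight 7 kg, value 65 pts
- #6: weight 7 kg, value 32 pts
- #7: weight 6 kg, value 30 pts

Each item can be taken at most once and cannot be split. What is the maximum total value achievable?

This is a 0/1 knapsack; check combinations near the capacity.
- #1+#2+#4+#5+#6: weight 2+4+7+7+7=27, value 13+41+51+65+32=202
- #1+#2+#4+#5+#7: weight 2+4+7+7+6=26, value 13+41+51+65+30=200
- #2+#4+#5+#6: weight 4+7+7+7=25, value 41+51+65+32=189
- #2+#4+#5+#7: weight 4+7+7+6=24, value 41+51+65+30=187
- #1+#2+#5+#6+#7: weight 2+4+7+7+6=26, value 13+41+65+32+30=181
Best: 202 pts.

202 pts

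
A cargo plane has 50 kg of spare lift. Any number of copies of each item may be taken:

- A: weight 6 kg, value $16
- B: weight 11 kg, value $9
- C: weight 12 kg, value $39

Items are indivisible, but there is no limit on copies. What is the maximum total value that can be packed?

Best value-per-unit is C at 39/12, and filling with it alone uses weight 4×12=48. No mix of the others beats 4×39 = 156.

$156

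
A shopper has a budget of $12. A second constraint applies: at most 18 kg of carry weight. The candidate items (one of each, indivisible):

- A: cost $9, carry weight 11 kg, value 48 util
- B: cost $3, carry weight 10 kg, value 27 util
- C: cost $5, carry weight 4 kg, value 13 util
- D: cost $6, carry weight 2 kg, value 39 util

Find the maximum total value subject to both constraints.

Feasible sets respecting both limits:
- B+D: cost 9, carry weight 12, value 66
- C+D: cost 11, carry weight 6, value 52
- A: cost 9, carry weight 11, value 48
Best: 66 util.

66 util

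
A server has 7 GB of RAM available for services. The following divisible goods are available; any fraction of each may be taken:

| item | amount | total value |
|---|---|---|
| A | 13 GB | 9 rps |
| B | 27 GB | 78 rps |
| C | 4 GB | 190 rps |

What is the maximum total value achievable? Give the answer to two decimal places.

198.67

Take in order of value per unit:
- C (190/4 per unit): all 4 → value 190, running total 190.00
- B (78/27 per unit): 3 of 27 → value 3×78/27 = 8.6667, running total 198.67
Total 198.67.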